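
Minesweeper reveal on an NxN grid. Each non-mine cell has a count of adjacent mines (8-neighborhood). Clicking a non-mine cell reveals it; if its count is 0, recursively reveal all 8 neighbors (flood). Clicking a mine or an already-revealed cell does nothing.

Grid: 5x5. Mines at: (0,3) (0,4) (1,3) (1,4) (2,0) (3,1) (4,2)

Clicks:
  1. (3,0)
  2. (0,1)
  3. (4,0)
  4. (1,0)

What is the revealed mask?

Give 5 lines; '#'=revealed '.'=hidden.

Answer: ###..
###..
.....
#....
#....

Derivation:
Click 1 (3,0) count=2: revealed 1 new [(3,0)] -> total=1
Click 2 (0,1) count=0: revealed 6 new [(0,0) (0,1) (0,2) (1,0) (1,1) (1,2)] -> total=7
Click 3 (4,0) count=1: revealed 1 new [(4,0)] -> total=8
Click 4 (1,0) count=1: revealed 0 new [(none)] -> total=8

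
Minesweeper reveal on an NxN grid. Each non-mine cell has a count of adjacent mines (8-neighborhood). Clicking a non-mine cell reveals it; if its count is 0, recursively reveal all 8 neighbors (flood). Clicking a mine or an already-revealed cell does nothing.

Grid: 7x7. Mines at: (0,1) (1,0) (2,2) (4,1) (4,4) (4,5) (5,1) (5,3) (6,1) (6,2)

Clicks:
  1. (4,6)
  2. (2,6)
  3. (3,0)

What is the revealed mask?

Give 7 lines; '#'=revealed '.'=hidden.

Answer: ..#####
..#####
...####
#..####
......#
.......
.......

Derivation:
Click 1 (4,6) count=1: revealed 1 new [(4,6)] -> total=1
Click 2 (2,6) count=0: revealed 18 new [(0,2) (0,3) (0,4) (0,5) (0,6) (1,2) (1,3) (1,4) (1,5) (1,6) (2,3) (2,4) (2,5) (2,6) (3,3) (3,4) (3,5) (3,6)] -> total=19
Click 3 (3,0) count=1: revealed 1 new [(3,0)] -> total=20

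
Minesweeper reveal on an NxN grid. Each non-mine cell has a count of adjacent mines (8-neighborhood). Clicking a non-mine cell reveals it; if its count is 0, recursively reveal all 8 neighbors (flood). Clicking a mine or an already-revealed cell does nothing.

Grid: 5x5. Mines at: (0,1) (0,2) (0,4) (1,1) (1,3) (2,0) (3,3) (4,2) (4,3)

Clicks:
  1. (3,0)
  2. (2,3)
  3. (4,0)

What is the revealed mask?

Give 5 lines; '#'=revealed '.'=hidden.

Answer: .....
.....
...#.
##...
##...

Derivation:
Click 1 (3,0) count=1: revealed 1 new [(3,0)] -> total=1
Click 2 (2,3) count=2: revealed 1 new [(2,3)] -> total=2
Click 3 (4,0) count=0: revealed 3 new [(3,1) (4,0) (4,1)] -> total=5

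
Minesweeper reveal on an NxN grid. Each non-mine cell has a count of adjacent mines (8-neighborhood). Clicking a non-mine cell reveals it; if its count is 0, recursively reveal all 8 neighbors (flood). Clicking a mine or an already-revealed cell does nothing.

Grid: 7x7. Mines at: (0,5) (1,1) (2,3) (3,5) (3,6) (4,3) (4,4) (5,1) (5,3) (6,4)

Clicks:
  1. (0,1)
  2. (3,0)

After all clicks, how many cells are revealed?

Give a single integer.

Click 1 (0,1) count=1: revealed 1 new [(0,1)] -> total=1
Click 2 (3,0) count=0: revealed 9 new [(2,0) (2,1) (2,2) (3,0) (3,1) (3,2) (4,0) (4,1) (4,2)] -> total=10

Answer: 10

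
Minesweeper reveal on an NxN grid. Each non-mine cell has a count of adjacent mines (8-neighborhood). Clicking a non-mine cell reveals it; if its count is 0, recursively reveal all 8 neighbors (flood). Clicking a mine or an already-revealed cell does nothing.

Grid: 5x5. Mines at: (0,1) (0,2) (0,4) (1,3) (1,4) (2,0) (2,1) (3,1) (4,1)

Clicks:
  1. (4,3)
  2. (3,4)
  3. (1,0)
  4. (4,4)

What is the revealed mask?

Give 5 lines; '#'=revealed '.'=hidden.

Click 1 (4,3) count=0: revealed 9 new [(2,2) (2,3) (2,4) (3,2) (3,3) (3,4) (4,2) (4,3) (4,4)] -> total=9
Click 2 (3,4) count=0: revealed 0 new [(none)] -> total=9
Click 3 (1,0) count=3: revealed 1 new [(1,0)] -> total=10
Click 4 (4,4) count=0: revealed 0 new [(none)] -> total=10

Answer: .....
#....
..###
..###
..###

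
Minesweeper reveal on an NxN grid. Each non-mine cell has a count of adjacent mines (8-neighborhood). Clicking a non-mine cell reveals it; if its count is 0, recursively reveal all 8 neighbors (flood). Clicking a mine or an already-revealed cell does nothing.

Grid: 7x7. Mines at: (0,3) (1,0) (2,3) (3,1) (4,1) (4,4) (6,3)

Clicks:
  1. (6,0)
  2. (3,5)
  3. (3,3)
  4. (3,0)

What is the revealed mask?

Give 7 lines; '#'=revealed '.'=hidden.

Answer: .......
.......
.......
#..#.#.
.......
###....
###....

Derivation:
Click 1 (6,0) count=0: revealed 6 new [(5,0) (5,1) (5,2) (6,0) (6,1) (6,2)] -> total=6
Click 2 (3,5) count=1: revealed 1 new [(3,5)] -> total=7
Click 3 (3,3) count=2: revealed 1 new [(3,3)] -> total=8
Click 4 (3,0) count=2: revealed 1 new [(3,0)] -> total=9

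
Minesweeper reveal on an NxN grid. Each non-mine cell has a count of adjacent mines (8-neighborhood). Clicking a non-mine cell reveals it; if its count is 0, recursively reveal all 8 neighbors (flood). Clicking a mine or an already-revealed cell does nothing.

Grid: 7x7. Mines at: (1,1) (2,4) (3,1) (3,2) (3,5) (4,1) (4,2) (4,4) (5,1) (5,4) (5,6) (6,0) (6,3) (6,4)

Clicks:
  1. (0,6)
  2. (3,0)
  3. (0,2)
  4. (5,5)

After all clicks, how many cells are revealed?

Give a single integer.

Click 1 (0,6) count=0: revealed 12 new [(0,2) (0,3) (0,4) (0,5) (0,6) (1,2) (1,3) (1,4) (1,5) (1,6) (2,5) (2,6)] -> total=12
Click 2 (3,0) count=2: revealed 1 new [(3,0)] -> total=13
Click 3 (0,2) count=1: revealed 0 new [(none)] -> total=13
Click 4 (5,5) count=4: revealed 1 new [(5,5)] -> total=14

Answer: 14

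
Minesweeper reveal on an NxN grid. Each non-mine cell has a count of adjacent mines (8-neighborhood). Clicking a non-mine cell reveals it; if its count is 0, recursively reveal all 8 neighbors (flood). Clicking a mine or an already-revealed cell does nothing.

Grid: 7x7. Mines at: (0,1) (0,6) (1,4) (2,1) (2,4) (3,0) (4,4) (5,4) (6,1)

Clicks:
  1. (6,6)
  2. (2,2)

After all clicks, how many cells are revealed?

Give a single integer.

Answer: 13

Derivation:
Click 1 (6,6) count=0: revealed 12 new [(1,5) (1,6) (2,5) (2,6) (3,5) (3,6) (4,5) (4,6) (5,5) (5,6) (6,5) (6,6)] -> total=12
Click 2 (2,2) count=1: revealed 1 new [(2,2)] -> total=13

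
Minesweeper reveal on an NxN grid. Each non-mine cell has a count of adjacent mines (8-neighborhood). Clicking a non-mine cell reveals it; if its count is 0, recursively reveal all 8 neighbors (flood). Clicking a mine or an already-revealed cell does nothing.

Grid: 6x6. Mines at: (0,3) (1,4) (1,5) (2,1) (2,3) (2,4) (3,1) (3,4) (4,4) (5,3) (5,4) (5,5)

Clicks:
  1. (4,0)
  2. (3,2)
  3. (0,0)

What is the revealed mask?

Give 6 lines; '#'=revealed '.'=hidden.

Click 1 (4,0) count=1: revealed 1 new [(4,0)] -> total=1
Click 2 (3,2) count=3: revealed 1 new [(3,2)] -> total=2
Click 3 (0,0) count=0: revealed 6 new [(0,0) (0,1) (0,2) (1,0) (1,1) (1,2)] -> total=8

Answer: ###...
###...
......
..#...
#.....
......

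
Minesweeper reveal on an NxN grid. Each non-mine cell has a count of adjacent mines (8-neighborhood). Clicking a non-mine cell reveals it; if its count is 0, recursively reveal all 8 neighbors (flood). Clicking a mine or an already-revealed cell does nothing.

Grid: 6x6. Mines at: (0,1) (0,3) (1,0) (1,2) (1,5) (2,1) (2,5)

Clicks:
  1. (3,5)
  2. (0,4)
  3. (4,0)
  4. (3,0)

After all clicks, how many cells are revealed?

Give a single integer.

Answer: 22

Derivation:
Click 1 (3,5) count=1: revealed 1 new [(3,5)] -> total=1
Click 2 (0,4) count=2: revealed 1 new [(0,4)] -> total=2
Click 3 (4,0) count=0: revealed 20 new [(2,2) (2,3) (2,4) (3,0) (3,1) (3,2) (3,3) (3,4) (4,0) (4,1) (4,2) (4,3) (4,4) (4,5) (5,0) (5,1) (5,2) (5,3) (5,4) (5,5)] -> total=22
Click 4 (3,0) count=1: revealed 0 new [(none)] -> total=22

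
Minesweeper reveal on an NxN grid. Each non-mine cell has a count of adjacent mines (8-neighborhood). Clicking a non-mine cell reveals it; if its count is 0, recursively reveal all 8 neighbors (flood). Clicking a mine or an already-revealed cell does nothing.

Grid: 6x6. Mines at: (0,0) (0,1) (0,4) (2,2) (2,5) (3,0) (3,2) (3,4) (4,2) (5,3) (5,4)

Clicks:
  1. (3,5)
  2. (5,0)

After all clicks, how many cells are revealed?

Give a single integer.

Click 1 (3,5) count=2: revealed 1 new [(3,5)] -> total=1
Click 2 (5,0) count=0: revealed 4 new [(4,0) (4,1) (5,0) (5,1)] -> total=5

Answer: 5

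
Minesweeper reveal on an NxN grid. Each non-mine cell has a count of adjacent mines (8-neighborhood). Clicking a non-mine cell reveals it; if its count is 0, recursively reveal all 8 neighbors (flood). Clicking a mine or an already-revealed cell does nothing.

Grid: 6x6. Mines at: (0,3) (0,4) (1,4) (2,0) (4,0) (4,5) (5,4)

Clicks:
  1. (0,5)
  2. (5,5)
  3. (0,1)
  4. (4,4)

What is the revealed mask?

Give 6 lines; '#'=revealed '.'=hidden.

Click 1 (0,5) count=2: revealed 1 new [(0,5)] -> total=1
Click 2 (5,5) count=2: revealed 1 new [(5,5)] -> total=2
Click 3 (0,1) count=0: revealed 6 new [(0,0) (0,1) (0,2) (1,0) (1,1) (1,2)] -> total=8
Click 4 (4,4) count=2: revealed 1 new [(4,4)] -> total=9

Answer: ###..#
###...
......
......
....#.
.....#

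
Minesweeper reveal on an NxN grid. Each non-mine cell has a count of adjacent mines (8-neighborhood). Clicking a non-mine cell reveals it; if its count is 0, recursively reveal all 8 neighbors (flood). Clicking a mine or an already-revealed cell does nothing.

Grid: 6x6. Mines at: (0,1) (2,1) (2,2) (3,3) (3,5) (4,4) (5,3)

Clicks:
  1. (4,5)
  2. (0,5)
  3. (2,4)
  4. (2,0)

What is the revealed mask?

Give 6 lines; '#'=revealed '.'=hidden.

Click 1 (4,5) count=2: revealed 1 new [(4,5)] -> total=1
Click 2 (0,5) count=0: revealed 11 new [(0,2) (0,3) (0,4) (0,5) (1,2) (1,3) (1,4) (1,5) (2,3) (2,4) (2,5)] -> total=12
Click 3 (2,4) count=2: revealed 0 new [(none)] -> total=12
Click 4 (2,0) count=1: revealed 1 new [(2,0)] -> total=13

Answer: ..####
..####
#..###
......
.....#
......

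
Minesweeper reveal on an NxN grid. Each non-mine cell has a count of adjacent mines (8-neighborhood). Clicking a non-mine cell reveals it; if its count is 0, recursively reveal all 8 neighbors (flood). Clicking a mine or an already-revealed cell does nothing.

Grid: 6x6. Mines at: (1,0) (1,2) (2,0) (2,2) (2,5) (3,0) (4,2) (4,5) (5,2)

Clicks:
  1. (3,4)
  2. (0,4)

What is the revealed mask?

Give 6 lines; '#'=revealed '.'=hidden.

Answer: ...###
...###
......
....#.
......
......

Derivation:
Click 1 (3,4) count=2: revealed 1 new [(3,4)] -> total=1
Click 2 (0,4) count=0: revealed 6 new [(0,3) (0,4) (0,5) (1,3) (1,4) (1,5)] -> total=7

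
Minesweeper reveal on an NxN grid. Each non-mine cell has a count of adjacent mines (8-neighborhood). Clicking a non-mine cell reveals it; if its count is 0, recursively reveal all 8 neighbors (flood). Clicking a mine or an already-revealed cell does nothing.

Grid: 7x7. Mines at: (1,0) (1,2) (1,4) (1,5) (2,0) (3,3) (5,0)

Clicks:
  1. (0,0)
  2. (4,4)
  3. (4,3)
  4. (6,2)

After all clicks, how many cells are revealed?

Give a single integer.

Click 1 (0,0) count=1: revealed 1 new [(0,0)] -> total=1
Click 2 (4,4) count=1: revealed 1 new [(4,4)] -> total=2
Click 3 (4,3) count=1: revealed 1 new [(4,3)] -> total=3
Click 4 (6,2) count=0: revealed 22 new [(2,4) (2,5) (2,6) (3,4) (3,5) (3,6) (4,1) (4,2) (4,5) (4,6) (5,1) (5,2) (5,3) (5,4) (5,5) (5,6) (6,1) (6,2) (6,3) (6,4) (6,5) (6,6)] -> total=25

Answer: 25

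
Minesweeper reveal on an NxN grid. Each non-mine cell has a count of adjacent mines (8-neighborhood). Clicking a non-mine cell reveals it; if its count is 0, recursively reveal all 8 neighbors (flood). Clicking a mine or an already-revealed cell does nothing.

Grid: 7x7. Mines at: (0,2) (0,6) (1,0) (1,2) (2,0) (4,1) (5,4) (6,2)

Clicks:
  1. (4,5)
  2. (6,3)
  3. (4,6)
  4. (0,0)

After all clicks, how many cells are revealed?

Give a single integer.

Answer: 28

Derivation:
Click 1 (4,5) count=1: revealed 1 new [(4,5)] -> total=1
Click 2 (6,3) count=2: revealed 1 new [(6,3)] -> total=2
Click 3 (4,6) count=0: revealed 25 new [(0,3) (0,4) (0,5) (1,3) (1,4) (1,5) (1,6) (2,2) (2,3) (2,4) (2,5) (2,6) (3,2) (3,3) (3,4) (3,5) (3,6) (4,2) (4,3) (4,4) (4,6) (5,5) (5,6) (6,5) (6,6)] -> total=27
Click 4 (0,0) count=1: revealed 1 new [(0,0)] -> total=28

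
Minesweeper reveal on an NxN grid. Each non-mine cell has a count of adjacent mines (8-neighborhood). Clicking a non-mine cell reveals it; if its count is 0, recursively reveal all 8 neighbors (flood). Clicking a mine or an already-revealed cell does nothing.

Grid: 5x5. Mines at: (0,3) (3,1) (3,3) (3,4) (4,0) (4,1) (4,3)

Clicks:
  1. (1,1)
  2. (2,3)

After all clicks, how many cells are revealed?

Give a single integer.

Answer: 10

Derivation:
Click 1 (1,1) count=0: revealed 9 new [(0,0) (0,1) (0,2) (1,0) (1,1) (1,2) (2,0) (2,1) (2,2)] -> total=9
Click 2 (2,3) count=2: revealed 1 new [(2,3)] -> total=10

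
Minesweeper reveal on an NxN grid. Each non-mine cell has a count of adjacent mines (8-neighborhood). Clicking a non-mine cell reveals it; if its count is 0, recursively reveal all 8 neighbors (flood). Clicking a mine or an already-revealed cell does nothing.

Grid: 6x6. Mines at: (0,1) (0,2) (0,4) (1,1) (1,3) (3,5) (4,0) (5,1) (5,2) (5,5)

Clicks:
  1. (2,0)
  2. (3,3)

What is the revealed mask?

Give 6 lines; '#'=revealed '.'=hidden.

Click 1 (2,0) count=1: revealed 1 new [(2,0)] -> total=1
Click 2 (3,3) count=0: revealed 12 new [(2,1) (2,2) (2,3) (2,4) (3,1) (3,2) (3,3) (3,4) (4,1) (4,2) (4,3) (4,4)] -> total=13

Answer: ......
......
#####.
.####.
.####.
......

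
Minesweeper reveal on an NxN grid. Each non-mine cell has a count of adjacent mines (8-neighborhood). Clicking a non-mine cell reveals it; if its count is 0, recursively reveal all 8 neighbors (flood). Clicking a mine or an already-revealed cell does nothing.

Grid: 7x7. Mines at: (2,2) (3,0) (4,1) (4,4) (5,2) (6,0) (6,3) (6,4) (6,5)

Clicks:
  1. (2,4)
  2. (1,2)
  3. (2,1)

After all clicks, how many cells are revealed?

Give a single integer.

Answer: 28

Derivation:
Click 1 (2,4) count=0: revealed 28 new [(0,0) (0,1) (0,2) (0,3) (0,4) (0,5) (0,6) (1,0) (1,1) (1,2) (1,3) (1,4) (1,5) (1,6) (2,0) (2,1) (2,3) (2,4) (2,5) (2,6) (3,3) (3,4) (3,5) (3,6) (4,5) (4,6) (5,5) (5,6)] -> total=28
Click 2 (1,2) count=1: revealed 0 new [(none)] -> total=28
Click 3 (2,1) count=2: revealed 0 new [(none)] -> total=28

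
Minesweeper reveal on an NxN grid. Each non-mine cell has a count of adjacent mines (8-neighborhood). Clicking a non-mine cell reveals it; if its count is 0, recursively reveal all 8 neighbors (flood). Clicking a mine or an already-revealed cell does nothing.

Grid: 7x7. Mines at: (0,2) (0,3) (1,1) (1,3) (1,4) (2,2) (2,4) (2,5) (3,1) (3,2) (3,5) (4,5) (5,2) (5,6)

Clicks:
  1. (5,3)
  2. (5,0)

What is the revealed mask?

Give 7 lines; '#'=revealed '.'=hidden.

Answer: .......
.......
.......
.......
##.....
##.#...
##.....

Derivation:
Click 1 (5,3) count=1: revealed 1 new [(5,3)] -> total=1
Click 2 (5,0) count=0: revealed 6 new [(4,0) (4,1) (5,0) (5,1) (6,0) (6,1)] -> total=7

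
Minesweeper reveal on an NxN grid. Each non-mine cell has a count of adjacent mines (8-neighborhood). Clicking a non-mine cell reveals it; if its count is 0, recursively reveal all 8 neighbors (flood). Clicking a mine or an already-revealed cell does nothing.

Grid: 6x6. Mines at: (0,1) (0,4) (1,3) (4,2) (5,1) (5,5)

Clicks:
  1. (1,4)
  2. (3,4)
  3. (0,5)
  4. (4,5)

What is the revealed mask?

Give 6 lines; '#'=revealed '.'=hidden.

Answer: .....#
....##
...###
...###
...###
......

Derivation:
Click 1 (1,4) count=2: revealed 1 new [(1,4)] -> total=1
Click 2 (3,4) count=0: revealed 10 new [(1,5) (2,3) (2,4) (2,5) (3,3) (3,4) (3,5) (4,3) (4,4) (4,5)] -> total=11
Click 3 (0,5) count=1: revealed 1 new [(0,5)] -> total=12
Click 4 (4,5) count=1: revealed 0 new [(none)] -> total=12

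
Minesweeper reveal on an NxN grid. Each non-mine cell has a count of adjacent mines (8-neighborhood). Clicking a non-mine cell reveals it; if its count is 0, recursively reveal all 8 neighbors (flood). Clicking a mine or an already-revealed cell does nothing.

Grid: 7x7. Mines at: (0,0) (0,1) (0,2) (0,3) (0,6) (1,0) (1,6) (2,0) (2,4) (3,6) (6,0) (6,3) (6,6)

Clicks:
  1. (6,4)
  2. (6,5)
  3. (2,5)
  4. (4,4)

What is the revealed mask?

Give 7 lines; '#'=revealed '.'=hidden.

Click 1 (6,4) count=1: revealed 1 new [(6,4)] -> total=1
Click 2 (6,5) count=1: revealed 1 new [(6,5)] -> total=2
Click 3 (2,5) count=3: revealed 1 new [(2,5)] -> total=3
Click 4 (4,4) count=0: revealed 24 new [(1,1) (1,2) (1,3) (2,1) (2,2) (2,3) (3,0) (3,1) (3,2) (3,3) (3,4) (3,5) (4,0) (4,1) (4,2) (4,3) (4,4) (4,5) (5,0) (5,1) (5,2) (5,3) (5,4) (5,5)] -> total=27

Answer: .......
.###...
.###.#.
######.
######.
######.
....##.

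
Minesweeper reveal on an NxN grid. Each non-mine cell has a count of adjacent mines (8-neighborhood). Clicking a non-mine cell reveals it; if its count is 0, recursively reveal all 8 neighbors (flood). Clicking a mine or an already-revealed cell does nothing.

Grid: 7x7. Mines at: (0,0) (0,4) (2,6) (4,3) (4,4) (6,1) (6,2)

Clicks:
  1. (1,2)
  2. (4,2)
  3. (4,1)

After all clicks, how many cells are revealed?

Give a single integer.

Click 1 (1,2) count=0: revealed 27 new [(0,1) (0,2) (0,3) (1,0) (1,1) (1,2) (1,3) (1,4) (1,5) (2,0) (2,1) (2,2) (2,3) (2,4) (2,5) (3,0) (3,1) (3,2) (3,3) (3,4) (3,5) (4,0) (4,1) (4,2) (5,0) (5,1) (5,2)] -> total=27
Click 2 (4,2) count=1: revealed 0 new [(none)] -> total=27
Click 3 (4,1) count=0: revealed 0 new [(none)] -> total=27

Answer: 27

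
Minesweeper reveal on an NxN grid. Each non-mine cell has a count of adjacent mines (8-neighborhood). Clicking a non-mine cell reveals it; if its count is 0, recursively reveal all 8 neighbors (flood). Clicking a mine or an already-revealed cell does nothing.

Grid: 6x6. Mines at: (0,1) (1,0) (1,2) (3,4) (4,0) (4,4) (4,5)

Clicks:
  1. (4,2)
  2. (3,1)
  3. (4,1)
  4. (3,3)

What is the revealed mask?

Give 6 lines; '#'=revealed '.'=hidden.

Answer: ......
......
.###..
.###..
.###..
.###..

Derivation:
Click 1 (4,2) count=0: revealed 12 new [(2,1) (2,2) (2,3) (3,1) (3,2) (3,3) (4,1) (4,2) (4,3) (5,1) (5,2) (5,3)] -> total=12
Click 2 (3,1) count=1: revealed 0 new [(none)] -> total=12
Click 3 (4,1) count=1: revealed 0 new [(none)] -> total=12
Click 4 (3,3) count=2: revealed 0 new [(none)] -> total=12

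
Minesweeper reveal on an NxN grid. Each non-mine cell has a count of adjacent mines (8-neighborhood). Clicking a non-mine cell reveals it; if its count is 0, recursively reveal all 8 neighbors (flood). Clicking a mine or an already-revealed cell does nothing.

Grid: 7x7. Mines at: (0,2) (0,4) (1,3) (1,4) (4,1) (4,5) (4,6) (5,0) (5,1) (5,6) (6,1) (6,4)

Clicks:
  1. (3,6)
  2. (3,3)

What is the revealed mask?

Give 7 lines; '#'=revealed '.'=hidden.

Answer: .......
.......
..###..
..###.#
..###..
..###..
.......

Derivation:
Click 1 (3,6) count=2: revealed 1 new [(3,6)] -> total=1
Click 2 (3,3) count=0: revealed 12 new [(2,2) (2,3) (2,4) (3,2) (3,3) (3,4) (4,2) (4,3) (4,4) (5,2) (5,3) (5,4)] -> total=13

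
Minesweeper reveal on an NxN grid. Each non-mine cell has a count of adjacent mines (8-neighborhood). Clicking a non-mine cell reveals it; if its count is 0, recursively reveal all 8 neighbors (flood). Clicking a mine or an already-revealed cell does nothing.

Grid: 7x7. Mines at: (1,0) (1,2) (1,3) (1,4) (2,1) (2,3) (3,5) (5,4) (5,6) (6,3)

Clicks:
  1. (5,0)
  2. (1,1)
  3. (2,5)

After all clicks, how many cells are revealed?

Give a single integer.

Click 1 (5,0) count=0: revealed 15 new [(3,0) (3,1) (3,2) (3,3) (4,0) (4,1) (4,2) (4,3) (5,0) (5,1) (5,2) (5,3) (6,0) (6,1) (6,2)] -> total=15
Click 2 (1,1) count=3: revealed 1 new [(1,1)] -> total=16
Click 3 (2,5) count=2: revealed 1 new [(2,5)] -> total=17

Answer: 17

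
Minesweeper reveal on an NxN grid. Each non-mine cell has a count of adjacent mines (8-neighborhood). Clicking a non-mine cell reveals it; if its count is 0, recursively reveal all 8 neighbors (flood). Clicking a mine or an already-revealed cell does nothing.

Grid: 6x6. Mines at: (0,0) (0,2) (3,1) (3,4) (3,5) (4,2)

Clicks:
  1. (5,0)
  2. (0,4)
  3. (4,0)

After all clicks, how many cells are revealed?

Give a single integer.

Click 1 (5,0) count=0: revealed 4 new [(4,0) (4,1) (5,0) (5,1)] -> total=4
Click 2 (0,4) count=0: revealed 9 new [(0,3) (0,4) (0,5) (1,3) (1,4) (1,5) (2,3) (2,4) (2,5)] -> total=13
Click 3 (4,0) count=1: revealed 0 new [(none)] -> total=13

Answer: 13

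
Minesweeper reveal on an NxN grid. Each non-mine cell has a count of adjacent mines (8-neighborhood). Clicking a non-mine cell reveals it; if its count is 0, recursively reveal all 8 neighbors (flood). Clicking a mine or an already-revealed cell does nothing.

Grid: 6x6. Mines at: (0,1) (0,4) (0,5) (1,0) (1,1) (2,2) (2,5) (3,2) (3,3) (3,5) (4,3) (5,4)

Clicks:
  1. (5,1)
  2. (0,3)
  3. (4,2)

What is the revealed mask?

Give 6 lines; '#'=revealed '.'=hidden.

Click 1 (5,1) count=0: revealed 10 new [(2,0) (2,1) (3,0) (3,1) (4,0) (4,1) (4,2) (5,0) (5,1) (5,2)] -> total=10
Click 2 (0,3) count=1: revealed 1 new [(0,3)] -> total=11
Click 3 (4,2) count=3: revealed 0 new [(none)] -> total=11

Answer: ...#..
......
##....
##....
###...
###...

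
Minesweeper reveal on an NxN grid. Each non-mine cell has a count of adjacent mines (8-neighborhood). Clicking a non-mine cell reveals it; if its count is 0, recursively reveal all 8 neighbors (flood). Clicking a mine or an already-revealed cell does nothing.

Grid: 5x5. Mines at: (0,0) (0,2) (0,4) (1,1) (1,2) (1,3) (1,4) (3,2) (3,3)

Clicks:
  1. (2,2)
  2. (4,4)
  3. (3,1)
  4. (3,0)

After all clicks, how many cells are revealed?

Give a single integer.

Answer: 8

Derivation:
Click 1 (2,2) count=5: revealed 1 new [(2,2)] -> total=1
Click 2 (4,4) count=1: revealed 1 new [(4,4)] -> total=2
Click 3 (3,1) count=1: revealed 1 new [(3,1)] -> total=3
Click 4 (3,0) count=0: revealed 5 new [(2,0) (2,1) (3,0) (4,0) (4,1)] -> total=8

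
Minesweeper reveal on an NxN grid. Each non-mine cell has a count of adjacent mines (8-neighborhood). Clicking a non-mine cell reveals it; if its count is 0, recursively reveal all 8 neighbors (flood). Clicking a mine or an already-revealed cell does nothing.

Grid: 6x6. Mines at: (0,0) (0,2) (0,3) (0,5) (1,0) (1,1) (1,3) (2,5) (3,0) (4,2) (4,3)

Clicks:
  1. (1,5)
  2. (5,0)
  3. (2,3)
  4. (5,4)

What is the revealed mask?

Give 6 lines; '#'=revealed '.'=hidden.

Click 1 (1,5) count=2: revealed 1 new [(1,5)] -> total=1
Click 2 (5,0) count=0: revealed 4 new [(4,0) (4,1) (5,0) (5,1)] -> total=5
Click 3 (2,3) count=1: revealed 1 new [(2,3)] -> total=6
Click 4 (5,4) count=1: revealed 1 new [(5,4)] -> total=7

Answer: ......
.....#
...#..
......
##....
##..#.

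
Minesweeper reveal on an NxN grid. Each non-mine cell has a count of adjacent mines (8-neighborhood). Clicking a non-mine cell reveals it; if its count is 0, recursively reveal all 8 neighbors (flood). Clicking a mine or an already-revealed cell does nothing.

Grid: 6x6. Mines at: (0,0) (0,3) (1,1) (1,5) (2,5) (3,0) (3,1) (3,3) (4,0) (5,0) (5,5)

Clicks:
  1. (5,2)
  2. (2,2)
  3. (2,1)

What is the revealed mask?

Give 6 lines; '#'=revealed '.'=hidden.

Answer: ......
......
.##...
......
.####.
.####.

Derivation:
Click 1 (5,2) count=0: revealed 8 new [(4,1) (4,2) (4,3) (4,4) (5,1) (5,2) (5,3) (5,4)] -> total=8
Click 2 (2,2) count=3: revealed 1 new [(2,2)] -> total=9
Click 3 (2,1) count=3: revealed 1 new [(2,1)] -> total=10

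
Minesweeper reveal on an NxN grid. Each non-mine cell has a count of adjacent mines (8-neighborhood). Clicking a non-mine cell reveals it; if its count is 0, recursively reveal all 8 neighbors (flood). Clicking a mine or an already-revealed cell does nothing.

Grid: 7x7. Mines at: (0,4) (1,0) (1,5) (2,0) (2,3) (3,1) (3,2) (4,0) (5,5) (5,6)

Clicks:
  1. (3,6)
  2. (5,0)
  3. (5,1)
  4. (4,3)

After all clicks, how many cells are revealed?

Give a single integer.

Answer: 12

Derivation:
Click 1 (3,6) count=0: revealed 9 new [(2,4) (2,5) (2,6) (3,4) (3,5) (3,6) (4,4) (4,5) (4,6)] -> total=9
Click 2 (5,0) count=1: revealed 1 new [(5,0)] -> total=10
Click 3 (5,1) count=1: revealed 1 new [(5,1)] -> total=11
Click 4 (4,3) count=1: revealed 1 new [(4,3)] -> total=12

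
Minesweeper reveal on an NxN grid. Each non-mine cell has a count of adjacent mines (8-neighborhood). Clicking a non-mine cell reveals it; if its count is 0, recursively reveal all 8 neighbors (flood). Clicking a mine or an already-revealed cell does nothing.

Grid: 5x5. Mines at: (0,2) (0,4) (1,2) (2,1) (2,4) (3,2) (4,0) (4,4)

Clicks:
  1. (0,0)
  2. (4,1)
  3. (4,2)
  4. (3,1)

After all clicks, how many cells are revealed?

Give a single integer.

Click 1 (0,0) count=0: revealed 4 new [(0,0) (0,1) (1,0) (1,1)] -> total=4
Click 2 (4,1) count=2: revealed 1 new [(4,1)] -> total=5
Click 3 (4,2) count=1: revealed 1 new [(4,2)] -> total=6
Click 4 (3,1) count=3: revealed 1 new [(3,1)] -> total=7

Answer: 7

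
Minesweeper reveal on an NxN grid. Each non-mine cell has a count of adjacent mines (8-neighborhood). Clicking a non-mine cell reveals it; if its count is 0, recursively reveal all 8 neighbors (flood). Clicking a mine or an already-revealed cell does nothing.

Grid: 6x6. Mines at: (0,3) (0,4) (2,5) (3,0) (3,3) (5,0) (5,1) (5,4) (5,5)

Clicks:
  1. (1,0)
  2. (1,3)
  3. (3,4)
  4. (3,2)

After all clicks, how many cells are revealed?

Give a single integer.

Click 1 (1,0) count=0: revealed 9 new [(0,0) (0,1) (0,2) (1,0) (1,1) (1,2) (2,0) (2,1) (2,2)] -> total=9
Click 2 (1,3) count=2: revealed 1 new [(1,3)] -> total=10
Click 3 (3,4) count=2: revealed 1 new [(3,4)] -> total=11
Click 4 (3,2) count=1: revealed 1 new [(3,2)] -> total=12

Answer: 12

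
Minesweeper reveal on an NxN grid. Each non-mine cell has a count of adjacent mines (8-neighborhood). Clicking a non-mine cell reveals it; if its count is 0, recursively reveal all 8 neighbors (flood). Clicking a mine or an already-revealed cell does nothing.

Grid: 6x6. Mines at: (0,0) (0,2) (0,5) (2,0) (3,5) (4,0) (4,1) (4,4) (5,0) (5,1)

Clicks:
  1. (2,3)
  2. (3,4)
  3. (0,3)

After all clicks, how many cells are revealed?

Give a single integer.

Answer: 13

Derivation:
Click 1 (2,3) count=0: revealed 12 new [(1,1) (1,2) (1,3) (1,4) (2,1) (2,2) (2,3) (2,4) (3,1) (3,2) (3,3) (3,4)] -> total=12
Click 2 (3,4) count=2: revealed 0 new [(none)] -> total=12
Click 3 (0,3) count=1: revealed 1 new [(0,3)] -> total=13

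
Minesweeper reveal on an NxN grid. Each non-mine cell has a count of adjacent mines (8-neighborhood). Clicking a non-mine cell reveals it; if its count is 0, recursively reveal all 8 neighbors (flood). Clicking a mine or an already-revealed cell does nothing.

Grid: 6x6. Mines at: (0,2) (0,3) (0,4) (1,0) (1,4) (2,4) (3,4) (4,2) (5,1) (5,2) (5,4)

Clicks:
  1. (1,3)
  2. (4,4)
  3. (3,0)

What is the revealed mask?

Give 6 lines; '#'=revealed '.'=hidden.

Answer: ......
...#..
##....
##....
##..#.
......

Derivation:
Click 1 (1,3) count=5: revealed 1 new [(1,3)] -> total=1
Click 2 (4,4) count=2: revealed 1 new [(4,4)] -> total=2
Click 3 (3,0) count=0: revealed 6 new [(2,0) (2,1) (3,0) (3,1) (4,0) (4,1)] -> total=8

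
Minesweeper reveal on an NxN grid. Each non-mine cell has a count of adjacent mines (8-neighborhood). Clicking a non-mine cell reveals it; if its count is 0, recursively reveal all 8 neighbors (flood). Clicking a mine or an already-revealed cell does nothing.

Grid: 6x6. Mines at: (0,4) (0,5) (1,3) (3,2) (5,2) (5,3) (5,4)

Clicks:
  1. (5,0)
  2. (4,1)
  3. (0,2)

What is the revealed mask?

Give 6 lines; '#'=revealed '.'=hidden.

Answer: ###...
###...
###...
##....
##....
##....

Derivation:
Click 1 (5,0) count=0: revealed 15 new [(0,0) (0,1) (0,2) (1,0) (1,1) (1,2) (2,0) (2,1) (2,2) (3,0) (3,1) (4,0) (4,1) (5,0) (5,1)] -> total=15
Click 2 (4,1) count=2: revealed 0 new [(none)] -> total=15
Click 3 (0,2) count=1: revealed 0 new [(none)] -> total=15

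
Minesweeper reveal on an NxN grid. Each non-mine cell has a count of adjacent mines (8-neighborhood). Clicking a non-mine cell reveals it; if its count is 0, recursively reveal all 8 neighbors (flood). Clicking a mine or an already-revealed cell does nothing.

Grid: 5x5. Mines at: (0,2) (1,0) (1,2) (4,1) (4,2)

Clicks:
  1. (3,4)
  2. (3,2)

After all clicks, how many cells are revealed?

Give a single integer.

Answer: 11

Derivation:
Click 1 (3,4) count=0: revealed 10 new [(0,3) (0,4) (1,3) (1,4) (2,3) (2,4) (3,3) (3,4) (4,3) (4,4)] -> total=10
Click 2 (3,2) count=2: revealed 1 new [(3,2)] -> total=11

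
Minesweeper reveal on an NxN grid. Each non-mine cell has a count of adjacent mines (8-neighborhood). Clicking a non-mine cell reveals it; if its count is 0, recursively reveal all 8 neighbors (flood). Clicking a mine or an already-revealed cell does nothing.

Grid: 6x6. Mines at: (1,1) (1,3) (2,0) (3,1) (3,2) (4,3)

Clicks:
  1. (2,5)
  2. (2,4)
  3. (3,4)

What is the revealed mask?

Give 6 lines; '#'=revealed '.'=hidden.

Answer: ....##
....##
....##
....##
....##
....##

Derivation:
Click 1 (2,5) count=0: revealed 12 new [(0,4) (0,5) (1,4) (1,5) (2,4) (2,5) (3,4) (3,5) (4,4) (4,5) (5,4) (5,5)] -> total=12
Click 2 (2,4) count=1: revealed 0 new [(none)] -> total=12
Click 3 (3,4) count=1: revealed 0 new [(none)] -> total=12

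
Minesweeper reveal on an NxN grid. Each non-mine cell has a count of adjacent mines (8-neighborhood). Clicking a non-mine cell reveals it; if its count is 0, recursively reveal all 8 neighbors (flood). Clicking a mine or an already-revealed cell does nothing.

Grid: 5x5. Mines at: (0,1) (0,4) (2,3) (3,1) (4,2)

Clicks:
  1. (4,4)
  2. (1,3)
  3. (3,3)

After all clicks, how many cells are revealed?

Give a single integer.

Click 1 (4,4) count=0: revealed 4 new [(3,3) (3,4) (4,3) (4,4)] -> total=4
Click 2 (1,3) count=2: revealed 1 new [(1,3)] -> total=5
Click 3 (3,3) count=2: revealed 0 new [(none)] -> total=5

Answer: 5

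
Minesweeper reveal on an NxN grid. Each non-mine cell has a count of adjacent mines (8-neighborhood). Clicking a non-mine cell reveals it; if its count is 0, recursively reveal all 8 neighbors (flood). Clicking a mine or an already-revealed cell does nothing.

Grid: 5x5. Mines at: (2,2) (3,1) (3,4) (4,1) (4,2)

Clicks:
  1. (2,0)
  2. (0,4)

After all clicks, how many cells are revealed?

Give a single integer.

Click 1 (2,0) count=1: revealed 1 new [(2,0)] -> total=1
Click 2 (0,4) count=0: revealed 13 new [(0,0) (0,1) (0,2) (0,3) (0,4) (1,0) (1,1) (1,2) (1,3) (1,4) (2,1) (2,3) (2,4)] -> total=14

Answer: 14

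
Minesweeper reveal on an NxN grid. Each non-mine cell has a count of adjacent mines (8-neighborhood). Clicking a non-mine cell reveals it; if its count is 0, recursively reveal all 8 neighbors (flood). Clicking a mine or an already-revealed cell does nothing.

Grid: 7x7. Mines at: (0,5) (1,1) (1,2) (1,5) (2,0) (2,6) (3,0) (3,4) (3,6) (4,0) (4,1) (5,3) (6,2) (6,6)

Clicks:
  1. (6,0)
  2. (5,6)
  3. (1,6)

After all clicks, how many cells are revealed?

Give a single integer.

Click 1 (6,0) count=0: revealed 4 new [(5,0) (5,1) (6,0) (6,1)] -> total=4
Click 2 (5,6) count=1: revealed 1 new [(5,6)] -> total=5
Click 3 (1,6) count=3: revealed 1 new [(1,6)] -> total=6

Answer: 6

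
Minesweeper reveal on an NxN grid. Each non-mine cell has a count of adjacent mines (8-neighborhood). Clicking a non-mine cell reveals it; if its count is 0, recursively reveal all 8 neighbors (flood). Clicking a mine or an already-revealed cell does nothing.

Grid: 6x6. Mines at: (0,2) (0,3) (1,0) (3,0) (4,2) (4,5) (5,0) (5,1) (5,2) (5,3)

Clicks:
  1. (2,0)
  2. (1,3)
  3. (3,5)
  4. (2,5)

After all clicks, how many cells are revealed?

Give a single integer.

Answer: 18

Derivation:
Click 1 (2,0) count=2: revealed 1 new [(2,0)] -> total=1
Click 2 (1,3) count=2: revealed 1 new [(1,3)] -> total=2
Click 3 (3,5) count=1: revealed 1 new [(3,5)] -> total=3
Click 4 (2,5) count=0: revealed 15 new [(0,4) (0,5) (1,1) (1,2) (1,4) (1,5) (2,1) (2,2) (2,3) (2,4) (2,5) (3,1) (3,2) (3,3) (3,4)] -> total=18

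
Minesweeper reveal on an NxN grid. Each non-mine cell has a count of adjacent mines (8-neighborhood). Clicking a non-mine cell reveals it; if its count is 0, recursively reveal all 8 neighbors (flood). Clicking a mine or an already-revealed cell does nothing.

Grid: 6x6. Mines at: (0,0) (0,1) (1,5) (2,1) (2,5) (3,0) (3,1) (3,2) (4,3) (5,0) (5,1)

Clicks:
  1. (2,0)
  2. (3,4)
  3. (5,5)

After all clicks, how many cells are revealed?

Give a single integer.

Click 1 (2,0) count=3: revealed 1 new [(2,0)] -> total=1
Click 2 (3,4) count=2: revealed 1 new [(3,4)] -> total=2
Click 3 (5,5) count=0: revealed 5 new [(3,5) (4,4) (4,5) (5,4) (5,5)] -> total=7

Answer: 7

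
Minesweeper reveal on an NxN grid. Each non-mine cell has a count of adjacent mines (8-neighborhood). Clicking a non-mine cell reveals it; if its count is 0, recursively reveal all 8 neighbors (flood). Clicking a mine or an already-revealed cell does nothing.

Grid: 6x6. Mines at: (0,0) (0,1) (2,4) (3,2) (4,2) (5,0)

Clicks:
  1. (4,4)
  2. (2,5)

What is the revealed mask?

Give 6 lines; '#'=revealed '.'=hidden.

Click 1 (4,4) count=0: revealed 9 new [(3,3) (3,4) (3,5) (4,3) (4,4) (4,5) (5,3) (5,4) (5,5)] -> total=9
Click 2 (2,5) count=1: revealed 1 new [(2,5)] -> total=10

Answer: ......
......
.....#
...###
...###
...###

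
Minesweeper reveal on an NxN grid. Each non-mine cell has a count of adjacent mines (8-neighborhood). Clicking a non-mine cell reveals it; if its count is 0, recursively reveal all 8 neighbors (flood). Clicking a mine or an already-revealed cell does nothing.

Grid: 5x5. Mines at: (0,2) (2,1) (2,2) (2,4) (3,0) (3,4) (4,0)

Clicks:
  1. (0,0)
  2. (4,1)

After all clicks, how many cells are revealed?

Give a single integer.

Answer: 5

Derivation:
Click 1 (0,0) count=0: revealed 4 new [(0,0) (0,1) (1,0) (1,1)] -> total=4
Click 2 (4,1) count=2: revealed 1 new [(4,1)] -> total=5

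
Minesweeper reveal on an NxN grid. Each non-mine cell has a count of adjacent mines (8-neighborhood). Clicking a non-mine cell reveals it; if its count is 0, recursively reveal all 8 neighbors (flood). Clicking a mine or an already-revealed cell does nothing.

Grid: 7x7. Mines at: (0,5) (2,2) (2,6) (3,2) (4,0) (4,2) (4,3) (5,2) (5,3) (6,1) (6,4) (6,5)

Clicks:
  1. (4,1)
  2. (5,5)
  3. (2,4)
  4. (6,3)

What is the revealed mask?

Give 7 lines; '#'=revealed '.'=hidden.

Click 1 (4,1) count=4: revealed 1 new [(4,1)] -> total=1
Click 2 (5,5) count=2: revealed 1 new [(5,5)] -> total=2
Click 3 (2,4) count=0: revealed 9 new [(1,3) (1,4) (1,5) (2,3) (2,4) (2,5) (3,3) (3,4) (3,5)] -> total=11
Click 4 (6,3) count=3: revealed 1 new [(6,3)] -> total=12

Answer: .......
...###.
...###.
...###.
.#.....
.....#.
...#...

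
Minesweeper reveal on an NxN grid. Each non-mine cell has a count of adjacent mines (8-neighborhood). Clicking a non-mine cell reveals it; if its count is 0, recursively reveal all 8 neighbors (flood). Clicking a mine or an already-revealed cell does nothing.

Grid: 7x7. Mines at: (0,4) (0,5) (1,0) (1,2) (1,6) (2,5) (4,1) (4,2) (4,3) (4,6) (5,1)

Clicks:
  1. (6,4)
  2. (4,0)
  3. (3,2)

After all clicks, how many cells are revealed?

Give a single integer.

Click 1 (6,4) count=0: revealed 10 new [(5,2) (5,3) (5,4) (5,5) (5,6) (6,2) (6,3) (6,4) (6,5) (6,6)] -> total=10
Click 2 (4,0) count=2: revealed 1 new [(4,0)] -> total=11
Click 3 (3,2) count=3: revealed 1 new [(3,2)] -> total=12

Answer: 12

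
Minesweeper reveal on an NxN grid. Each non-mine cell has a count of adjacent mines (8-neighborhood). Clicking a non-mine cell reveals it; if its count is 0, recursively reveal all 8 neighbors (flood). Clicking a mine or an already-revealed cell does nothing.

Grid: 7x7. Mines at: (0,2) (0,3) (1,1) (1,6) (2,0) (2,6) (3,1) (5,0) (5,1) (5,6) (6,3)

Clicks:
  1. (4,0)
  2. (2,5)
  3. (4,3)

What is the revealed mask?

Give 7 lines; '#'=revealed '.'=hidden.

Answer: .......
..####.
..####.
..####.
#.####.
..####.
.......

Derivation:
Click 1 (4,0) count=3: revealed 1 new [(4,0)] -> total=1
Click 2 (2,5) count=2: revealed 1 new [(2,5)] -> total=2
Click 3 (4,3) count=0: revealed 19 new [(1,2) (1,3) (1,4) (1,5) (2,2) (2,3) (2,4) (3,2) (3,3) (3,4) (3,5) (4,2) (4,3) (4,4) (4,5) (5,2) (5,3) (5,4) (5,5)] -> total=21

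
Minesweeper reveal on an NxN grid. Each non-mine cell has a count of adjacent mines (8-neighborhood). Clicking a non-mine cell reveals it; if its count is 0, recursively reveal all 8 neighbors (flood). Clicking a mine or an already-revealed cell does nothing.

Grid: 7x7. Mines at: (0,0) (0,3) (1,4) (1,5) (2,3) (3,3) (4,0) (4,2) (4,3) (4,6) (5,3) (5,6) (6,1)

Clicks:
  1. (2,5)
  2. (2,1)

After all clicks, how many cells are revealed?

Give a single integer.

Answer: 10

Derivation:
Click 1 (2,5) count=2: revealed 1 new [(2,5)] -> total=1
Click 2 (2,1) count=0: revealed 9 new [(1,0) (1,1) (1,2) (2,0) (2,1) (2,2) (3,0) (3,1) (3,2)] -> total=10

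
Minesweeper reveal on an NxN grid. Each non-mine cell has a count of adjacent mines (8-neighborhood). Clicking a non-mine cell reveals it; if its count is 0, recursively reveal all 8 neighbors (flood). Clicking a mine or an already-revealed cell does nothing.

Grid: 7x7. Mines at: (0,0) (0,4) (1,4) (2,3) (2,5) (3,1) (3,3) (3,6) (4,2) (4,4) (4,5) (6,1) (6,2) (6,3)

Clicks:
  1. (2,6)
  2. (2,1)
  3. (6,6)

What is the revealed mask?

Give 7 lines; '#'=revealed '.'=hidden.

Click 1 (2,6) count=2: revealed 1 new [(2,6)] -> total=1
Click 2 (2,1) count=1: revealed 1 new [(2,1)] -> total=2
Click 3 (6,6) count=0: revealed 6 new [(5,4) (5,5) (5,6) (6,4) (6,5) (6,6)] -> total=8

Answer: .......
.......
.#....#
.......
.......
....###
....###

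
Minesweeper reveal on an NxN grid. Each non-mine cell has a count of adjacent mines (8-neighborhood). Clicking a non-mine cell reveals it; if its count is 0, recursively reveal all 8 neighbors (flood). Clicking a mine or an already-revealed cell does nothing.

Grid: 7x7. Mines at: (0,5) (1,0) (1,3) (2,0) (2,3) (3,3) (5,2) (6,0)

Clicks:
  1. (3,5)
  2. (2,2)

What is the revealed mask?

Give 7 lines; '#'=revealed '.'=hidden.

Answer: .......
....###
..#.###
....###
...####
...####
...####

Derivation:
Click 1 (3,5) count=0: revealed 21 new [(1,4) (1,5) (1,6) (2,4) (2,5) (2,6) (3,4) (3,5) (3,6) (4,3) (4,4) (4,5) (4,6) (5,3) (5,4) (5,5) (5,6) (6,3) (6,4) (6,5) (6,6)] -> total=21
Click 2 (2,2) count=3: revealed 1 new [(2,2)] -> total=22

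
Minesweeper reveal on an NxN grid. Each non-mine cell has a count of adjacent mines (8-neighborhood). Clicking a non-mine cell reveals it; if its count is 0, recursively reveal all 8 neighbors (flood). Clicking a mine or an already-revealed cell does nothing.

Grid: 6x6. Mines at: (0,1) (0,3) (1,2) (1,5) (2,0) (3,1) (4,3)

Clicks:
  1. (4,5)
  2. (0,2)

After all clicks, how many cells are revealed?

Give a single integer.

Click 1 (4,5) count=0: revealed 8 new [(2,4) (2,5) (3,4) (3,5) (4,4) (4,5) (5,4) (5,5)] -> total=8
Click 2 (0,2) count=3: revealed 1 new [(0,2)] -> total=9

Answer: 9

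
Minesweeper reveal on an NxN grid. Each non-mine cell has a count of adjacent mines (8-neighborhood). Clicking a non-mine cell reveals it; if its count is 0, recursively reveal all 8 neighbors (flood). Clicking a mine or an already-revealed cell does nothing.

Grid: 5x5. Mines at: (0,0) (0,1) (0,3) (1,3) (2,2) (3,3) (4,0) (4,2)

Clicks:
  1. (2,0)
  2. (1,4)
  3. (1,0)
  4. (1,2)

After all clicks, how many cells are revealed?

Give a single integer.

Answer: 8

Derivation:
Click 1 (2,0) count=0: revealed 6 new [(1,0) (1,1) (2,0) (2,1) (3,0) (3,1)] -> total=6
Click 2 (1,4) count=2: revealed 1 new [(1,4)] -> total=7
Click 3 (1,0) count=2: revealed 0 new [(none)] -> total=7
Click 4 (1,2) count=4: revealed 1 new [(1,2)] -> total=8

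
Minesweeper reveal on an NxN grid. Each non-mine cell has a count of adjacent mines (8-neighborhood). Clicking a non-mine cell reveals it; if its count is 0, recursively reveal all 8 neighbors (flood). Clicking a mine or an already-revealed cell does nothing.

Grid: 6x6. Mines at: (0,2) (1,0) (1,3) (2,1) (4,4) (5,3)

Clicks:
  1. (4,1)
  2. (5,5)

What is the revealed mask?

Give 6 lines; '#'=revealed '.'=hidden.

Answer: ......
......
......
###...
###...
###..#

Derivation:
Click 1 (4,1) count=0: revealed 9 new [(3,0) (3,1) (3,2) (4,0) (4,1) (4,2) (5,0) (5,1) (5,2)] -> total=9
Click 2 (5,5) count=1: revealed 1 new [(5,5)] -> total=10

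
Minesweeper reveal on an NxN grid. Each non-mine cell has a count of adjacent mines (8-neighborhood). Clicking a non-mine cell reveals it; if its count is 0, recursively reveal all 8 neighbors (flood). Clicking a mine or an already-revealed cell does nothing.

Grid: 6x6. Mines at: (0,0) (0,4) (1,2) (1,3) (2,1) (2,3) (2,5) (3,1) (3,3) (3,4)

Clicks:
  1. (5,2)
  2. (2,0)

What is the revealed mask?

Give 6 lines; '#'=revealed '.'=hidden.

Answer: ......
......
#.....
......
######
######

Derivation:
Click 1 (5,2) count=0: revealed 12 new [(4,0) (4,1) (4,2) (4,3) (4,4) (4,5) (5,0) (5,1) (5,2) (5,3) (5,4) (5,5)] -> total=12
Click 2 (2,0) count=2: revealed 1 new [(2,0)] -> total=13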